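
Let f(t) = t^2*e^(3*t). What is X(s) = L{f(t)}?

L{e^(3t)} = 1/(s - 3).
Then apply L{t^2·g(t)} = (-1)^2 d^2/ds^2[G(s)] with G(s) = 1/(s - 3):
differentiating 2 times and applying the sign gives 2/(s - 3)^3.

X(s) = 2/(s - 3)^3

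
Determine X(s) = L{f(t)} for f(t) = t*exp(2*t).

L{e^(2t)} = 1/(s - 2).
Then apply L{t·g(t)} = -d/ds[G(s)] with G(s) = 1/(s - 2):
differentiating 1 time and applying the sign gives (s - 2)^(-2).

X(s) = (s - 2)^(-2)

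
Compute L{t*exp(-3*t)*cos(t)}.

(s + 2)*(s + 4)/(s^2 + 6*s + 10)^2

L{cos(t)} = s/(s^2 + 1).
Multiplying by e^(-3t) shifts s → s + 3, so L{exp(-3*t)*cos(t)} = (s + 3)/((s + 3)^2 + 1).
Then apply L{t·g(t)} = -d/ds[H(s)] with H(s) = (s + 3)/((s + 3)^2 + 1):
differentiating 1 time and applying the sign gives (s + 2)*(s + 4)/(s^2 + 6*s + 10)^2.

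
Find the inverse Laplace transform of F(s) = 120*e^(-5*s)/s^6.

Heaviside(t - 5)*((t - 5)^5)

The factor e^(-5s) signals a time shift by c = 5 (second shifting theorem).
L{t^5} = 5!/s^6 = 120/s^6, so L^-1{120/s^6} = t^5.
Hence the inverse is u(t - 5) times that function evaluated at t - 5.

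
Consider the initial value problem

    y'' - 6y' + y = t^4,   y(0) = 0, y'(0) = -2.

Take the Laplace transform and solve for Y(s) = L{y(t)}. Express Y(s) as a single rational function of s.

Y(s) = (-2*s^5 + 24)/(s^7 - 6*s^6 + s^5)

Laplace-transform each side.
The derivative rules (L{y''} = s^2 Y - s·y(0) - y'(0) and L{y'} = sY - y(0), with y(0) = 0, y'(0) = -2) turn the left side into (s^2 - 6*s + 1)Y - (-2).
The right side is L{t^4} = 24/s^5.
So (s^2 - 6*s + 1)Y = 24/s^5 + (-2).
Isolate Y and clear denominators.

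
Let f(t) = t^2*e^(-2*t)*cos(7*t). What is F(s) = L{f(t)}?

L{cos(7t)} = s/(s^2 + 49).
Multiplying by e^(-2t) shifts s → s + 2, so L{e^(-2*t)*cos(7*t)} = (s + 2)/((s + 2)^2 + 49).
Then apply L{t^2·g(t)} = (-1)^2 d^2/ds^2[G(s)] with G(s) = (s + 2)/((s + 2)^2 + 49):
differentiating 2 times and applying the sign gives 2*(s + 2)*(s^2 + 4*s - 143)/(s^2 + 4*s + 53)^3.

F(s) = 2*(s + 2)*(s^2 + 4*s - 143)/(s^2 + 4*s + 53)^3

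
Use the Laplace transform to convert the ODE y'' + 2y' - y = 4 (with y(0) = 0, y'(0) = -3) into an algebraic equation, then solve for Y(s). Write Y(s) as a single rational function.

Y(s) = (-3*s + 4)/(s^3 + 2*s^2 - s)

Apply the Laplace transform to the equation.
The derivative rules (L{y''} = s^2 Y - s·y(0) - y'(0) and L{y'} = sY - y(0), with y(0) = 0, y'(0) = -3) turn the left side into (s^2 + 2*s - 1)Y - (-3).
The right side is L{4} = 4/s.
So (s^2 + 2*s - 1)Y = 4/s + (-3).
Divide through and combine into a single rational function.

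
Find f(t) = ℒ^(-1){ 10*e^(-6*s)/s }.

The factor e^(-6s) signals a time shift by c = 6 (second shifting theorem).
L{10} = 10/s, so L^-1{10/s} = 10.
Hence the inverse is u(t - 6) times that function evaluated at t - 6.

f(t) = Heaviside(t - 6)*(10)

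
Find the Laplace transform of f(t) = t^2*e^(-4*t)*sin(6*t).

36*(s^2 + 8*s + 4)/(s^2 + 8*s + 52)^3

L{sin(6t)} = 6/(s^2 + 36).
Multiplying by e^(-4t) shifts s → s + 4, so L{e^(-4*t)*sin(6*t)} = 6/((s + 4)^2 + 36).
Then apply L{t^2·g(t)} = (-1)^2 d^2/ds^2[H(s)] with H(s) = 6/((s + 4)^2 + 36):
differentiating 2 times and applying the sign gives 36*(s^2 + 8*s + 4)/(s^2 + 8*s + 52)^3.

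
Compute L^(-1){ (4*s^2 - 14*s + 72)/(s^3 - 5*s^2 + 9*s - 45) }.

Factor the denominator: s^3 - 5*s^2 + 9*s - 45 = (s - 5)*(s^2 + 9).
Partial fraction decomposition gives [3/(s - 5)] + [s/(s^2 + 9)] + [-9/(s^2 + 9)].
Invert each term: 3/(s - 5) ↔ 3e^(5t); 1·s/(s^2 + 9) ↔ cos(3t); -3·3/(s^2 + 9) ↔ -3sin(3t).

3*exp(5*t) - 3*sin(3*t) + cos(3*t)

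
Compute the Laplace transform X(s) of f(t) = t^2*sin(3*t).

X(s) = 18*(s^2 - 3)/(s^2 + 9)^3

L{sin(3t)} = 3/(s^2 + 9).
Then apply L{t^2·g(t)} = (-1)^2 d^2/ds^2[G(s)] with G(s) = 3/(s^2 + 9):
differentiating 2 times and applying the sign gives 18*(s^2 - 3)/(s^2 + 9)^3.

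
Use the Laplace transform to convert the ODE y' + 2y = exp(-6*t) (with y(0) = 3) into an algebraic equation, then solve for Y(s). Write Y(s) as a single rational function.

Transform both sides with L{·}.
With L{y'} = sY - y(0) = sY - 3: the LHS transforms to (s + 2)Y - (3).
The right side is L{exp(-6*t)} = 1/(s + 6).
So (s + 2)Y = 1/(s + 6) + (3).
Solve for Y(s) and write it as one ratio of polynomials.

Y(s) = (3*s + 19)/(s^2 + 8*s + 12)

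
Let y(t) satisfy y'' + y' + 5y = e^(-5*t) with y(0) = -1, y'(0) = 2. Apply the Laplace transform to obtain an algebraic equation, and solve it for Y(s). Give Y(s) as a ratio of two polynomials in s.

Take the Laplace transform of both sides.
With L{y''} = s^2 Y - s·y(0) - y'(0) and L{y'} = sY - y(0), with y(0) = -1, y'(0) = 2: the LHS transforms to (s^2 + s + 5)Y - (-s + 1).
The right side is L{e^(-5*t)} = 1/(s + 5).
So (s^2 + s + 5)Y = 1/(s + 5) + (-s + 1).
Solve for Y(s) and write it as one ratio of polynomials.

Y(s) = (-s^2 - 4*s + 6)/(s^3 + 6*s^2 + 10*s + 25)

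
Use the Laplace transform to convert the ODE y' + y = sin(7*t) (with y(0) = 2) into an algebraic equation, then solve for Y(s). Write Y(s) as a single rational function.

Apply the Laplace transform to the equation.
With L{y'} = sY - y(0) = sY - 2: the LHS transforms to (s + 1)Y - (2).
The right side is L{sin(7*t)} = 7/(s^2 + 49).
So (s + 1)Y = 7/(s^2 + 49) + (2).
Divide through and combine into a single rational function.

Y(s) = (2*s^2 + 105)/(s^3 + s^2 + 49*s + 49)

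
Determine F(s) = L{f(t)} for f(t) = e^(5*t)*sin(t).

F(s) = 1/((s - 5)^2 + 1)

L{sin(t)} = 1/(s^2 + 1).
By the first shifting theorem, multiplying by e^(5t) replaces s with s - 5.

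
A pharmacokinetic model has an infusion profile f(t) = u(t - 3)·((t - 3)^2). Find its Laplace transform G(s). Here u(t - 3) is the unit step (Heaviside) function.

G(s) = 2*exp(-3*s)/s^3

By the second shifting theorem, L{u(t - c)·g(t - c)} = e^(-cs)·H(s) with c = 3 and H(s) = L{g(t)}.
L{t^2} = 2!/s^3 = 2/s^3.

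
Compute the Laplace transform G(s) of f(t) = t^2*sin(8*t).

L{sin(8t)} = 8/(s^2 + 64).
Then apply L{t^2·g(t)} = (-1)^2 d^2/ds^2[H(s)] with H(s) = 8/(s^2 + 64):
differentiating 2 times and applying the sign gives 16*(3*s^2 - 64)/(s^2 + 64)^3.

G(s) = 16*(3*s^2 - 64)/(s^2 + 64)^3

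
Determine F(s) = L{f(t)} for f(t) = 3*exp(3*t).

L{3} = 3/s.
By the first shifting theorem, multiplying by e^(3t) replaces s with s - 3.

F(s) = 3/(s - 3)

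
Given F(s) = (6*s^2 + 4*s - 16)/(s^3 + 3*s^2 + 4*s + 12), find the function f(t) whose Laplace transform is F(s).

f(t) = -4*sin(2*t) + 4*cos(2*t) + 2*exp(-3*t)

Factor the denominator: s^3 + 3*s^2 + 4*s + 12 = (s + 3)*(s^2 + 4).
Partial fraction decomposition gives [2/(s + 3)] + [4*s/(s^2 + 4)] + [-8/(s^2 + 4)].
Invert each term: 2/(s + 3) ↔ 2e^(-3t); 4·s/(s^2 + 4) ↔ 4cos(2t); -4·2/(s^2 + 4) ↔ -4sin(2t).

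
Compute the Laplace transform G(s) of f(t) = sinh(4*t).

G(s) = 4/(s^2 - 16)

L{sinh(4t)} = 4/(s^2 - 16).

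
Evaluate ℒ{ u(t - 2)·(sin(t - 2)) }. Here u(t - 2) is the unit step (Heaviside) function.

exp(-2*s)/(s^2 + 1)

By the second shifting theorem, L{u(t - c)·g(t - c)} = e^(-cs)·G(s) with c = 2 and G(s) = L{g(t)}.
L{sin(t)} = 1/(s^2 + 1).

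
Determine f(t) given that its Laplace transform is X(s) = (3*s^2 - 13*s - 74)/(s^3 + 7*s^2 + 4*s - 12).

f(t) = -4*exp(t) + 3*exp(-2*t) + 4*exp(-6*t)

Factor the denominator: s^3 + 7*s^2 + 4*s - 12 = (s - 1)*(s + 2)*(s + 6).
Partial fraction decomposition gives [3/(s + 2)] + [4/(s + 6)] + [-4/(s - 1)].
Invert each term: 3/(s + 2) ↔ 3e^(-2t); 4/(s + 6) ↔ 4e^(-6t); -4/(s - 1) ↔ -4e^(t).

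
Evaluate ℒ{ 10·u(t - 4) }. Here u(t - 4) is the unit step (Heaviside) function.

By the second shifting theorem, L{u(t - c)·g(t - c)} = e^(-cs)·H(s) with c = 4 and H(s) = L{g(t)}.
L{10} = 10/s.

10*exp(-4*s)/s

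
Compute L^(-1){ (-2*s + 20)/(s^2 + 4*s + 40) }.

Complete the square in the denominator: s^2 + 4*s + 40 = (s + 2)^2 + 6^2.
Split the numerator to match: -2*s + 20 = -2·(s + 2) + 4·6.
Invert each term: -2·(s + 2)/((s + 2)^2 + 36) ↔ -2e^(-2t)cos(6t); 4·6/((s + 2)^2 + 36) ↔ 4e^(-2t)sin(6t).

4*exp(-2*t)*sin(6*t) - 2*exp(-2*t)*cos(6*t)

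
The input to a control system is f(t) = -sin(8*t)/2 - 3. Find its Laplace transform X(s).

Apply the Laplace transform termwise.
L{-3} = -3/s; (-1/2)·[L{sin(8t)} = 8/(s^2 + 64)].

X(s) = -4/(s^2 + 64) - 3/s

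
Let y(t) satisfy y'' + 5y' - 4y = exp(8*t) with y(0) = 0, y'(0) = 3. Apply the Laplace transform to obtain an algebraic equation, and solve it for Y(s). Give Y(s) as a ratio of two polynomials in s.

Y(s) = (3*s - 23)/(s^3 - 3*s^2 - 44*s + 32)

Take the Laplace transform of both sides.
Using L{y''} = s^2 Y - s·y(0) - y'(0) and L{y'} = sY - y(0), with y(0) = 0, y'(0) = 3, the left side becomes (s^2 + 5*s - 4)Y - (3).
The right side is L{exp(8*t)} = 1/(s - 8).
So (s^2 + 5*s - 4)Y = 1/(s - 8) + (3).
Solve for Y(s) and write it as one ratio of polynomials.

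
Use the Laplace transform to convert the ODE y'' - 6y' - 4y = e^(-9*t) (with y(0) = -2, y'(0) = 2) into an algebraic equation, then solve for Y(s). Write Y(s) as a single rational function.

Y(s) = (-2*s^2 - 4*s + 127)/(s^3 + 3*s^2 - 58*s - 36)

Laplace-transform each side.
Using L{y''} = s^2 Y - s·y(0) - y'(0) and L{y'} = sY - y(0), with y(0) = -2, y'(0) = 2, the left side becomes (s^2 - 6*s - 4)Y - (-2*s + 14).
The right side is L{e^(-9*t)} = 1/(s + 9).
So (s^2 - 6*s - 4)Y = 1/(s + 9) + (-2*s + 14).
Divide through and combine into a single rational function.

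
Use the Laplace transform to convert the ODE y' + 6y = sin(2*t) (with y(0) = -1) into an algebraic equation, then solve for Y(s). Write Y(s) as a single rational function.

Take the Laplace transform of both sides.
Using L{y'} = sY - y(0) = sY - (-1), the left side becomes (s + 6)Y - (-1).
The right side is L{sin(2*t)} = 2/(s^2 + 4).
So (s + 6)Y = 2/(s^2 + 4) + (-1).
Solve for Y(s) and write it as one ratio of polynomials.

Y(s) = (-s^2 - 2)/(s^3 + 6*s^2 + 4*s + 24)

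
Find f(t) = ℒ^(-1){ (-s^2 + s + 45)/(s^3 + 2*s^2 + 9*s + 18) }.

Factor the denominator: s^3 + 2*s^2 + 9*s + 18 = (s + 2)*(s^2 + 9).
Partial fraction decomposition gives [3/(s + 2)] + [-4*s/(s^2 + 9)] + [9/(s^2 + 9)].
Invert each term: 3/(s + 2) ↔ 3e^(-2t); -4·s/(s^2 + 9) ↔ -4cos(3t); 3·3/(s^2 + 9) ↔ 3sin(3t).

f(t) = 3*sin(3*t) - 4*cos(3*t) + 3*exp(-2*t)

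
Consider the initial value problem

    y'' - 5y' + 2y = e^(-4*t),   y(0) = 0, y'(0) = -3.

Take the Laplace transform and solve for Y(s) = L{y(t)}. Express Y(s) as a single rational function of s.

Transform both sides with L{·}.
The derivative rules (L{y''} = s^2 Y - s·y(0) - y'(0) and L{y'} = sY - y(0), with y(0) = 0, y'(0) = -3) turn the left side into (s^2 - 5*s + 2)Y - (-3).
The right side is L{e^(-4*t)} = 1/(s + 4).
So (s^2 - 5*s + 2)Y = 1/(s + 4) + (-3).
Isolate Y and clear denominators.

Y(s) = (-3*s - 11)/(s^3 - s^2 - 18*s + 8)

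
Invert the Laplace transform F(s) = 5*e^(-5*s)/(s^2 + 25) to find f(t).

f(t) = Heaviside(t - 5)*(sin(5*t - 25))

The factor e^(-5s) signals a time shift by c = 5 (second shifting theorem).
L{sin(5t)} = 5/(s^2 + 25), so L^-1{5/(s^2 + 25)} = sin(5*t).
Hence the inverse is u(t - 5) times that function evaluated at t - 5.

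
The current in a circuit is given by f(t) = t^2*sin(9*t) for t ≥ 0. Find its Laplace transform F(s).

L{sin(9t)} = 9/(s^2 + 81).
Then apply L{t^2·g(t)} = (-1)^2 d^2/ds^2[G(s)] with G(s) = 9/(s^2 + 81):
differentiating 2 times and applying the sign gives 54*(s^2 - 27)/(s^2 + 81)^3.

F(s) = 54*(s^2 - 27)/(s^2 + 81)^3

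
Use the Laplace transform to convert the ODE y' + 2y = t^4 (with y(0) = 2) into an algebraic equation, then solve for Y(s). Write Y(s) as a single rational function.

Transform both sides with L{·}.
Using L{y'} = sY - y(0) = sY - 2, the left side becomes (s + 2)Y - (2).
The right side is L{t^4} = 24/s^5.
So (s + 2)Y = 24/s^5 + (2).
Isolate Y and clear denominators.

Y(s) = (2*s^5 + 24)/(s^6 + 2*s^5)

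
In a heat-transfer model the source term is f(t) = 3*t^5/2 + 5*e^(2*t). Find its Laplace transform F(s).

F(s) = 5/(s - 2) + 180/s^6

The transform is linear, so treat each term independently.
(3/2)·[L{t^5} = 5!/s^6 = 120/s^6]; (5)·[L{e^(2t)} = 1/(s - 2)].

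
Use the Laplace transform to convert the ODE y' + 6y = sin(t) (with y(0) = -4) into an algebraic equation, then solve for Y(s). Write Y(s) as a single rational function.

Laplace-transform each side.
Using L{y'} = sY - y(0) = sY - (-4), the left side becomes (s + 6)Y - (-4).
The right side is L{sin(t)} = 1/(s^2 + 1).
So (s + 6)Y = 1/(s^2 + 1) + (-4).
Divide through and combine into a single rational function.

Y(s) = (-4*s^2 - 3)/(s^3 + 6*s^2 + s + 6)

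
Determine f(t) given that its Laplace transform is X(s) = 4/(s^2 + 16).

f(t) = sin(4*t)

Since L{sin(4t)} = 4/(s^2 + 16), the inverse is sin(4*t).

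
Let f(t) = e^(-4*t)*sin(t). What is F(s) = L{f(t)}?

L{sin(t)} = 1/(s^2 + 1).
By the first shifting theorem, multiplying by e^(-4t) replaces s with s + 4.

F(s) = 1/((s + 4)^2 + 1)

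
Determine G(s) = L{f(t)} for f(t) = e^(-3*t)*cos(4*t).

L{cos(4t)} = s/(s^2 + 16).
By the first shifting theorem, multiplying by e^(-3t) replaces s with s + 3.

G(s) = (s + 3)/((s + 3)^2 + 16)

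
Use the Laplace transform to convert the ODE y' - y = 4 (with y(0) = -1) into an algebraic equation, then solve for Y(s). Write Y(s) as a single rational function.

Y(s) = (-s + 4)/(s^2 - s)

Laplace-transform each side.
Using L{y'} = sY - y(0) = sY - (-1), the left side becomes (s - 1)Y - (-1).
The right side is L{4} = 4/s.
So (s - 1)Y = 4/s + (-1).
Isolate Y and clear denominators.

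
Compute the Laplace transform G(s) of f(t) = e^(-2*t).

L{e^(-2t)} = 1/(s + 2).

G(s) = 1/(s + 2)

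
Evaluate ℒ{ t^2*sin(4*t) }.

8*(3*s^2 - 16)/(s^2 + 16)^3

L{sin(4t)} = 4/(s^2 + 16).
Then apply L{t^2·g(t)} = (-1)^2 d^2/ds^2[H(s)] with H(s) = 4/(s^2 + 16):
differentiating 2 times and applying the sign gives 8*(3*s^2 - 16)/(s^2 + 16)^3.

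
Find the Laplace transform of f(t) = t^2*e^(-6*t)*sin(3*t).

L{sin(3t)} = 3/(s^2 + 9).
Multiplying by e^(-6t) shifts s → s + 6, so L{e^(-6*t)*sin(3*t)} = 3/((s + 6)^2 + 9).
Then apply L{t^2·g(t)} = (-1)^2 d^2/ds^2[G(s)] with G(s) = 3/((s + 6)^2 + 9):
differentiating 2 times and applying the sign gives 18*(s^2 + 12*s + 33)/(s^2 + 12*s + 45)^3.

18*(s^2 + 12*s + 33)/(s^2 + 12*s + 45)^3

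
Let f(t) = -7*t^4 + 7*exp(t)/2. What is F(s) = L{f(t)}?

F(s) = 7/(2*(s - 1)) - 168/s^5

The transform is linear, so treat each term independently.
(-7)·[L{t^4} = 4!/s^5 = 24/s^5]; (7/2)·[L{e^(t)} = 1/(s - 1)].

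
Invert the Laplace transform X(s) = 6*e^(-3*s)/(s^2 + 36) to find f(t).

The factor e^(-3s) signals a time shift by c = 3 (second shifting theorem).
L{sin(6t)} = 6/(s^2 + 36), so L^-1{6/(s^2 + 36)} = sin(6*t).
Hence the inverse is u(t - 3) times that function evaluated at t - 3.

f(t) = Heaviside(t - 3)*(sin(6*t - 18))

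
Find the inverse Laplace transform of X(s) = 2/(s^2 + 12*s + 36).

2*t*exp(-6*t)

Rewrite the denominator: s^2 + 12*s + 36 = (s + 6)^2.
The form in (s + 6) signals a first-shifting-theorem factor e^(-6t).
Since L{t} = 1!/s^2 = 1/s^2, the inverse is t*e^(-6*t), scaled by 2.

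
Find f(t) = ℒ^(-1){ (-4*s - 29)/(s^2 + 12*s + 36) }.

Factor the denominator: s^2 + 12*s + 36 = (s + 6)^2.
Partial fraction decomposition gives [-4/(s + 6)] + [-5/(s + 6)^2].
Invert each term: -4/(s + 6) ↔ -4e^(-6t); -5/(s + 6)^2 ↔ -5t·e^(-6t).

f(t) = -5*t*exp(-6*t) - 4*exp(-6*t)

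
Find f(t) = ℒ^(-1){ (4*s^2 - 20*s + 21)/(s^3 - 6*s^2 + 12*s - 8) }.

f(t) = -3*t^2*exp(2*t)/2 - 4*t*exp(2*t) + 4*exp(2*t)

Factor the denominator: s^3 - 6*s^2 + 12*s - 8 = (s - 2)^3.
Partial fraction decomposition gives [4/(s - 2)] + [-4/(s - 2)^2] + [-3/(s - 2)^3].
Invert each term: 4/(s - 2) ↔ 4e^(2t); -4/(s - 2)^2 ↔ -4t·e^(2t); -3/(s - 2)^3 ↔ (-3/2)t^2·e^(2t).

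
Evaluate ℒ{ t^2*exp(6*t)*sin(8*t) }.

16*(3*s^2 - 36*s + 44)/(s^2 - 12*s + 100)^3

L{sin(8t)} = 8/(s^2 + 64).
Multiplying by e^(6t) shifts s → s - 6, so L{exp(6*t)*sin(8*t)} = 8/((s - 6)^2 + 64).
Then apply L{t^2·g(t)} = (-1)^2 d^2/ds^2[G(s)] with G(s) = 8/((s - 6)^2 + 64):
differentiating 2 times and applying the sign gives 16*(3*s^2 - 36*s + 44)/(s^2 - 12*s + 100)^3.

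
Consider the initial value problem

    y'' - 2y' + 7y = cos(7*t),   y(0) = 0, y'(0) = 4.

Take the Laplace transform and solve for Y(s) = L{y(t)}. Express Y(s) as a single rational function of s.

Y(s) = (4*s^2 + s + 196)/(s^4 - 2*s^3 + 56*s^2 - 98*s + 343)

Laplace-transform each side.
Using L{y''} = s^2 Y - s·y(0) - y'(0) and L{y'} = sY - y(0), with y(0) = 0, y'(0) = 4, the left side becomes (s^2 - 2*s + 7)Y - (4).
The right side is L{cos(7*t)} = s/(s^2 + 49).
So (s^2 - 2*s + 7)Y = s/(s^2 + 49) + (4).
Solve for Y(s) and write it as one ratio of polynomials.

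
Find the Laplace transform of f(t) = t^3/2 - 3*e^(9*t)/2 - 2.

By linearity of the Laplace transform, transform each term separately.
(-3/2)·[L{e^(9t)} = 1/(s - 9)]; L{-2} = -2/s; (1/2)·[L{t^3} = 3!/s^4 = 6/s^4].

-3/(2*(s - 9)) - 2/s + 3/s^4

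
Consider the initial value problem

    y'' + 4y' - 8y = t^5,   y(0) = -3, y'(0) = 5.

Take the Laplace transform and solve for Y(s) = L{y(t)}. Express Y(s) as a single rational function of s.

Take the Laplace transform of both sides.
The derivative rules (L{y''} = s^2 Y - s·y(0) - y'(0) and L{y'} = sY - y(0), with y(0) = -3, y'(0) = 5) turn the left side into (s^2 + 4*s - 8)Y - (-3*s - 7).
The right side is L{t^5} = 120/s^6.
So (s^2 + 4*s - 8)Y = 120/s^6 + (-3*s - 7).
Divide through and combine into a single rational function.

Y(s) = (-3*s^7 - 7*s^6 + 120)/(s^8 + 4*s^7 - 8*s^6)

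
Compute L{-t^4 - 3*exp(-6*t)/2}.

The transform is linear, so treat each term independently.
(-3/2)·[L{e^(-6t)} = 1/(s + 6)]; (-1)·[L{t^4} = 4!/s^5 = 24/s^5].

-3/(2*(s + 6)) - 24/s^5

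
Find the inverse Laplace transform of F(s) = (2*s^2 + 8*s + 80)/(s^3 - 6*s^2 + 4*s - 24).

Factor the denominator: s^3 - 6*s^2 + 4*s - 24 = (s - 6)*(s^2 + 4).
Partial fraction decomposition gives [5/(s - 6)] + [-3*s/(s^2 + 4)] + [-10/(s^2 + 4)].
Invert each term: 5/(s - 6) ↔ 5e^(6t); -3·s/(s^2 + 4) ↔ -3cos(2t); -5·2/(s^2 + 4) ↔ -5sin(2t).

5*exp(6*t) - 5*sin(2*t) - 3*cos(2*t)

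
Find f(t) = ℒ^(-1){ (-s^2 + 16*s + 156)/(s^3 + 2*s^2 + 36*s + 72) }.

f(t) = 4*sin(6*t) - 4*cos(6*t) + 3*exp(-2*t)

Factor the denominator: s^3 + 2*s^2 + 36*s + 72 = (s + 2)*(s^2 + 36).
Partial fraction decomposition gives [3/(s + 2)] + [-4*s/(s^2 + 36)] + [24/(s^2 + 36)].
Invert each term: 3/(s + 2) ↔ 3e^(-2t); -4·s/(s^2 + 36) ↔ -4cos(6t); 4·6/(s^2 + 36) ↔ 4sin(6t).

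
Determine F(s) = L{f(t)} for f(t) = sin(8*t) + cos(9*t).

F(s) = s/(s^2 + 81) + 8/(s^2 + 64)

By linearity of the Laplace transform, transform each term separately.
L{sin(8t)} = 8/(s^2 + 64); L{cos(9t)} = s/(s^2 + 81).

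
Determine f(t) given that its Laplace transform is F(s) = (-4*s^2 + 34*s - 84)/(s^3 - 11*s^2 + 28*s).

f(t) = -2*exp(7*t) + exp(4*t) - 3

Factor the denominator: s^3 - 11*s^2 + 28*s = s*(s - 7)*(s - 4).
Partial fraction decomposition gives [1/(s - 4)] + [-3/s] + [-2/(s - 7)].
Invert each term: 1/(s - 4) ↔ e^(4t); -3/(s - 0) ↔ -3e^(0t); -2/(s - 7) ↔ -2e^(7t).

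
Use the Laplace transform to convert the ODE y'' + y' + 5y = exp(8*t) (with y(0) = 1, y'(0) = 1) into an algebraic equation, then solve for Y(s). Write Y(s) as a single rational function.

Y(s) = (s^2 - 6*s - 15)/(s^3 - 7*s^2 - 3*s - 40)

Take the Laplace transform of both sides.
The derivative rules (L{y''} = s^2 Y - s·y(0) - y'(0) and L{y'} = sY - y(0), with y(0) = 1, y'(0) = 1) turn the left side into (s^2 + s + 5)Y - (s + 2).
The right side is L{exp(8*t)} = 1/(s - 8).
So (s^2 + s + 5)Y = 1/(s - 8) + (s + 2).
Isolate Y and clear denominators.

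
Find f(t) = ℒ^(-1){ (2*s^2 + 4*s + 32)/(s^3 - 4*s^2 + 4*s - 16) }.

Factor the denominator: s^3 - 4*s^2 + 4*s - 16 = (s - 4)*(s^2 + 4).
Partial fraction decomposition gives [4/(s - 4)] + [-2*s/(s^2 + 4)] + [-4/(s^2 + 4)].
Invert each term: 4/(s - 4) ↔ 4e^(4t); -2·s/(s^2 + 4) ↔ -2cos(2t); -2·2/(s^2 + 4) ↔ -2sin(2t).

f(t) = 4*exp(4*t) - 2*sin(2*t) - 2*cos(2*t)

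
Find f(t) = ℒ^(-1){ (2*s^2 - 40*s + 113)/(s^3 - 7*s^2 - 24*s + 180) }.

f(t) = -5*t*exp(6*t) - exp(6*t) + 3*exp(-5*t)

Factor the denominator: s^3 - 7*s^2 - 24*s + 180 = (s - 6)^2*(s + 5).
Partial fraction decomposition gives [-1/(s - 6)] + [-5/(s - 6)^2] + [3/(s + 5)].
Invert each term: -1/(s - 6) ↔ -e^(6t); -5/(s - 6)^2 ↔ -5t·e^(6t); 3/(s + 5) ↔ 3e^(-5t).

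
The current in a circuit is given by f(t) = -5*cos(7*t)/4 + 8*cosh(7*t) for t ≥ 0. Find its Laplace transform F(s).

F(s) = -5*s/(4*(s^2 + 49)) + 8*s/(s^2 - 49)

Apply the Laplace transform termwise.
(-5/4)·[L{cos(7t)} = s/(s^2 + 49)]; (8)·[L{cosh(7t)} = s/(s^2 - 49)].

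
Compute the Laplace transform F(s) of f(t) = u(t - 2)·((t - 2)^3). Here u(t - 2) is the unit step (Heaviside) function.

F(s) = 6*exp(-2*s)/s^4

By the second shifting theorem, L{u(t - c)·g(t - c)} = e^(-cs)·G(s) with c = 2 and G(s) = L{g(t)}.
L{t^3} = 3!/s^4 = 6/s^4.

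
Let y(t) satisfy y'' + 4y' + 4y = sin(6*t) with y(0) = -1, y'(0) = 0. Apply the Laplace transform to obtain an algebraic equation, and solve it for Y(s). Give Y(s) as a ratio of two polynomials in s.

Transform both sides with L{·}.
With L{y''} = s^2 Y - s·y(0) - y'(0) and L{y'} = sY - y(0), with y(0) = -1, y'(0) = 0: the LHS transforms to (s^2 + 4*s + 4)Y - (-s - 4).
The right side is L{sin(6*t)} = 6/(s^2 + 36).
So (s^2 + 4*s + 4)Y = 6/(s^2 + 36) + (-s - 4).
Isolate Y and clear denominators.

Y(s) = (-s^3 - 4*s^2 - 36*s - 138)/(s^4 + 4*s^3 + 40*s^2 + 144*s + 144)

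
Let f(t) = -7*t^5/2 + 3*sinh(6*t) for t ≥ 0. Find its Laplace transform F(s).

The transform is linear, so treat each term independently.
(3)·[L{sinh(6t)} = 6/(s^2 - 36)]; (-7/2)·[L{t^5} = 5!/s^6 = 120/s^6].

F(s) = 18/(s^2 - 36) - 420/s^6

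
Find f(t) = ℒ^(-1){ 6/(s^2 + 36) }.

Since L{sin(6t)} = 6/(s^2 + 36), the inverse is sin(6*t).

f(t) = sin(6*t)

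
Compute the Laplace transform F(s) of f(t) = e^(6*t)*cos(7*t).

L{cos(7t)} = s/(s^2 + 49).
By the first shifting theorem, multiplying by e^(6t) replaces s with s - 6.

F(s) = (s - 6)/((s - 6)^2 + 49)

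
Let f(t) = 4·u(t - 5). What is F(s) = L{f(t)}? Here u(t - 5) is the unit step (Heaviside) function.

By the second shifting theorem, L{u(t - c)·g(t - c)} = e^(-cs)·G(s) with c = 5 and G(s) = L{g(t)}.
L{4} = 4/s.

F(s) = 4*exp(-5*s)/s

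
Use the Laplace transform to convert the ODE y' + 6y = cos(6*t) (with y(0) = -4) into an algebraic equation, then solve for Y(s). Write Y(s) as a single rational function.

Y(s) = (-4*s^2 + s - 144)/(s^3 + 6*s^2 + 36*s + 216)

Laplace-transform each side.
Using L{y'} = sY - y(0) = sY - (-4), the left side becomes (s + 6)Y - (-4).
The right side is L{cos(6*t)} = s/(s^2 + 36).
So (s + 6)Y = s/(s^2 + 36) + (-4).
Solve for Y(s) and write it as one ratio of polynomials.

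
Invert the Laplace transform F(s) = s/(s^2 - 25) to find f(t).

Since L{cosh(5t)} = s/(s^2 - 25), the inverse is cosh(5*t).

f(t) = cosh(5*t)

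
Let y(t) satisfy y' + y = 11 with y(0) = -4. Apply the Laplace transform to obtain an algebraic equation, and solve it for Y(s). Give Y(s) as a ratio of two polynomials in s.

Take the Laplace transform of both sides.
With L{y'} = sY - y(0) = sY - (-4): the LHS transforms to (s + 1)Y - (-4).
The right side is L{11} = 11/s.
So (s + 1)Y = 11/s + (-4).
Isolate Y and clear denominators.

Y(s) = (-4*s + 11)/(s^2 + s)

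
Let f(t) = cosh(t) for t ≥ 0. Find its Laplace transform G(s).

L{cosh(t)} = s/(s^2 - 1).

G(s) = s/(s^2 - 1)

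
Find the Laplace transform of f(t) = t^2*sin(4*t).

L{sin(4t)} = 4/(s^2 + 16).
Then apply L{t^2·g(t)} = (-1)^2 d^2/ds^2[G(s)] with G(s) = 4/(s^2 + 16):
differentiating 2 times and applying the sign gives 8*(3*s^2 - 16)/(s^2 + 16)^3.

8*(3*s^2 - 16)/(s^2 + 16)^3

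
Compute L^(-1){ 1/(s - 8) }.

exp(8*t)

Since L{e^(8t)} = 1/(s - 8), the inverse is exp(8*t).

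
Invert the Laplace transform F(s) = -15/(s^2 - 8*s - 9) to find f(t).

f(t) = -3*exp(4*t)*sinh(5*t)

Rewrite the denominator: s^2 - 8*s - 9 = (s - 4)^2 - 25.
The form in (s - 4) signals a first-shifting-theorem factor e^(4t).
Since L{sinh(5t)} = 5/(s^2 - 25), the inverse is e^(4*t)*sinh(5*t), scaled by -3.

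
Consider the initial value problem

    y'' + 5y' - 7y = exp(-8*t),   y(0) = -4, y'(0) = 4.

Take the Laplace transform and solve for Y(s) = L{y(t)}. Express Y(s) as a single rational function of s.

Y(s) = (-4*s^2 - 48*s - 127)/(s^3 + 13*s^2 + 33*s - 56)

Laplace-transform each side.
The derivative rules (L{y''} = s^2 Y - s·y(0) - y'(0) and L{y'} = sY - y(0), with y(0) = -4, y'(0) = 4) turn the left side into (s^2 + 5*s - 7)Y - (-4*s - 16).
The right side is L{exp(-8*t)} = 1/(s + 8).
So (s^2 + 5*s - 7)Y = 1/(s + 8) + (-4*s - 16).
Isolate Y and clear denominators.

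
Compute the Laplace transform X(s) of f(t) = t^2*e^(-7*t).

X(s) = 2/(s + 7)^3

L{e^(-7t)} = 1/(s + 7).
Then apply L{t^2·g(t)} = (-1)^2 d^2/ds^2[G(s)] with G(s) = 1/(s + 7):
differentiating 2 times and applying the sign gives 2/(s + 7)^3.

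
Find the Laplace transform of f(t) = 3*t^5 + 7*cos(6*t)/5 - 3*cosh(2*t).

7*s/(5*(s^2 + 36)) - 3*s/(s^2 - 4) + 360/s^6

The transform is linear, so treat each term independently.
(3)·[L{t^5} = 5!/s^6 = 120/s^6]; (-3)·[L{cosh(2t)} = s/(s^2 - 4)]; (7/5)·[L{cos(6t)} = s/(s^2 + 36)].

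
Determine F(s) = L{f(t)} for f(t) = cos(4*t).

L{cos(4t)} = s/(s^2 + 16).

F(s) = s/(s^2 + 16)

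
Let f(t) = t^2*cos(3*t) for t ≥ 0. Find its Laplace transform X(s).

X(s) = 2*s*(s^2 - 27)/(s^2 + 9)^3

L{cos(3t)} = s/(s^2 + 9).
Then apply L{t^2·g(t)} = (-1)^2 d^2/ds^2[G(s)] with G(s) = s/(s^2 + 9):
differentiating 2 times and applying the sign gives 2*s*(s^2 - 27)/(s^2 + 9)^3.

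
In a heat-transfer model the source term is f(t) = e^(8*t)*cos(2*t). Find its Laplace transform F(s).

L{cos(2t)} = s/(s^2 + 4).
By the first shifting theorem, multiplying by e^(8t) replaces s with s - 8.

F(s) = (s - 8)/((s - 8)^2 + 4)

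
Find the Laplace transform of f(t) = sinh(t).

L{sinh(t)} = 1/(s^2 - 1).

1/(s^2 - 1)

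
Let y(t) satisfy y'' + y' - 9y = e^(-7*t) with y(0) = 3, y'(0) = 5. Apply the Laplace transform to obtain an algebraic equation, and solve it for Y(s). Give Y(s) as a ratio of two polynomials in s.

Y(s) = (3*s^2 + 29*s + 57)/(s^3 + 8*s^2 - 2*s - 63)

Laplace-transform each side.
The derivative rules (L{y''} = s^2 Y - s·y(0) - y'(0) and L{y'} = sY - y(0), with y(0) = 3, y'(0) = 5) turn the left side into (s^2 + s - 9)Y - (3*s + 8).
The right side is L{e^(-7*t)} = 1/(s + 7).
So (s^2 + s - 9)Y = 1/(s + 7) + (3*s + 8).
Divide through and combine into a single rational function.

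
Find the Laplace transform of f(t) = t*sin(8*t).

L{sin(8t)} = 8/(s^2 + 64).
Then apply L{t·g(t)} = -d/ds[G(s)] with G(s) = 8/(s^2 + 64):
differentiating 1 time and applying the sign gives 16*s/(s^2 + 64)^2.

16*s/(s^2 + 64)^2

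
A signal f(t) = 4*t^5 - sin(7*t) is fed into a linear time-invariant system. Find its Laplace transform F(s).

F(s) = -7/(s^2 + 49) + 480/s^6

By linearity of the Laplace transform, transform each term separately.
(-1)·[L{sin(7t)} = 7/(s^2 + 49)]; (4)·[L{t^5} = 5!/s^6 = 120/s^6].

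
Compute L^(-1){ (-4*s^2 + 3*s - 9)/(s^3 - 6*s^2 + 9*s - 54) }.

Factor the denominator: s^3 - 6*s^2 + 9*s - 54 = (s - 6)*(s^2 + 9).
Partial fraction decomposition gives [-3/(s - 6)] + [-s/(s^2 + 9)] + [-3/(s^2 + 9)].
Invert each term: -3/(s - 6) ↔ -3e^(6t); -1·s/(s^2 + 9) ↔ -cos(3t); -1·3/(s^2 + 9) ↔ -sin(3t).

-3*exp(6*t) - sin(3*t) - cos(3*t)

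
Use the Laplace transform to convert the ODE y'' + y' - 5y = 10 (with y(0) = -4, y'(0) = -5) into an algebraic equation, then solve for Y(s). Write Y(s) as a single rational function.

Y(s) = (-4*s^2 - 9*s + 10)/(s^3 + s^2 - 5*s)

Transform both sides with L{·}.
Using L{y''} = s^2 Y - s·y(0) - y'(0) and L{y'} = sY - y(0), with y(0) = -4, y'(0) = -5, the left side becomes (s^2 + s - 5)Y - (-4*s - 9).
The right side is L{10} = 10/s.
So (s^2 + s - 5)Y = 10/s + (-4*s - 9).
Isolate Y and clear denominators.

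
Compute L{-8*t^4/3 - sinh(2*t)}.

-2/(s^2 - 4) - 64/s^5

Apply the Laplace transform termwise.
(-1)·[L{sinh(2t)} = 2/(s^2 - 4)]; (-8/3)·[L{t^4} = 4!/s^5 = 24/s^5].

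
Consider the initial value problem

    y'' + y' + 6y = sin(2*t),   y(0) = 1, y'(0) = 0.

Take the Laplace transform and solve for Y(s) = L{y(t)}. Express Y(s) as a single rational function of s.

Transform both sides with L{·}.
Using L{y''} = s^2 Y - s·y(0) - y'(0) and L{y'} = sY - y(0), with y(0) = 1, y'(0) = 0, the left side becomes (s^2 + s + 6)Y - (s + 1).
The right side is L{sin(2*t)} = 2/(s^2 + 4).
So (s^2 + s + 6)Y = 2/(s^2 + 4) + (s + 1).
Solve for Y(s) and write it as one ratio of polynomials.

Y(s) = (s^3 + s^2 + 4*s + 6)/(s^4 + s^3 + 10*s^2 + 4*s + 24)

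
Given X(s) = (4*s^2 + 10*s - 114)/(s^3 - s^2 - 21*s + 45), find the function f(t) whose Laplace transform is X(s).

f(t) = -6*t*exp(3*t) + 5*exp(3*t) - exp(-5*t)

Factor the denominator: s^3 - s^2 - 21*s + 45 = (s - 3)^2*(s + 5).
Partial fraction decomposition gives [5/(s - 3)] + [-6/(s - 3)^2] + [-1/(s + 5)].
Invert each term: 5/(s - 3) ↔ 5e^(3t); -6/(s - 3)^2 ↔ -6t·e^(3t); -1/(s + 5) ↔ -e^(-5t).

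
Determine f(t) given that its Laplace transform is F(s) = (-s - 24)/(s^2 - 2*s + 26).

f(t) = -5*exp(t)*sin(5*t) - exp(t)*cos(5*t)

Complete the square in the denominator: s^2 - 2*s + 26 = (s - 1)^2 + 5^2.
Split the numerator to match: -s - 24 = -1·(s - 1) - 5·5.
Invert each term: -1·(s - 1)/((s - 1)^2 + 25) ↔ -e^(t)cos(5t); -5·5/((s - 1)^2 + 25) ↔ -5e^(t)sin(5t).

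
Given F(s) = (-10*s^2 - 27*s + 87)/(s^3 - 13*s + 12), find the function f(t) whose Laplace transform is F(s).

f(t) = -6*exp(3*t) - 5*exp(t) + exp(-4*t)

Factor the denominator: s^3 - 13*s + 12 = (s - 3)*(s - 1)*(s + 4).
Partial fraction decomposition gives [-6/(s - 3)] + [-5/(s - 1)] + [1/(s + 4)].
Invert each term: -6/(s - 3) ↔ -6e^(3t); -5/(s - 1) ↔ -5e^(t); 1/(s + 4) ↔ e^(-4t).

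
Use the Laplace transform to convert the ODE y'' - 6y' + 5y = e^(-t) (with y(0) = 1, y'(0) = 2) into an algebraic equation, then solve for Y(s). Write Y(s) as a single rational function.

Take the Laplace transform of both sides.
With L{y''} = s^2 Y - s·y(0) - y'(0) and L{y'} = sY - y(0), with y(0) = 1, y'(0) = 2: the LHS transforms to (s^2 - 6*s + 5)Y - (s - 4).
The right side is L{e^(-t)} = 1/(s + 1).
So (s^2 - 6*s + 5)Y = 1/(s + 1) + (s - 4).
Solve for Y(s) and write it as one ratio of polynomials.

Y(s) = (s^2 - 3*s - 3)/(s^3 - 5*s^2 - s + 5)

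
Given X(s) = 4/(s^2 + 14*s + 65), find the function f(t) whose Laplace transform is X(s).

Rewrite the denominator: s^2 + 14*s + 65 = (s + 7)^2 + 16.
The form in (s + 7) signals a first-shifting-theorem factor e^(-7t).
Since L{sin(4t)} = 4/(s^2 + 16), the inverse is e^(-7*t)*sin(4*t).

f(t) = exp(-7*t)*sin(4*t)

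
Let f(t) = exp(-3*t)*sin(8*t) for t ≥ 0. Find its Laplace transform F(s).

F(s) = 8/((s + 3)^2 + 64)

L{sin(8t)} = 8/(s^2 + 64).
By the first shifting theorem, multiplying by e^(-3t) replaces s with s + 3.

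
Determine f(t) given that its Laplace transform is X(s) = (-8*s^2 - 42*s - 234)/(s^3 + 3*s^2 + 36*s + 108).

Factor the denominator: s^3 + 3*s^2 + 36*s + 108 = (s + 3)*(s^2 + 36).
Partial fraction decomposition gives [-4/(s + 3)] + [-4*s/(s^2 + 36)] + [-30/(s^2 + 36)].
Invert each term: -4/(s + 3) ↔ -4e^(-3t); -4·s/(s^2 + 36) ↔ -4cos(6t); -5·6/(s^2 + 36) ↔ -5sin(6t).

f(t) = -5*sin(6*t) - 4*cos(6*t) - 4*exp(-3*t)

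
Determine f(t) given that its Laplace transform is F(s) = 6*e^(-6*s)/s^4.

The factor e^(-6s) signals a time shift by c = 6 (second shifting theorem).
L{t^3} = 3!/s^4 = 6/s^4, so L^-1{6/s^4} = t^3.
Hence the inverse is u(t - 6) times that function evaluated at t - 6.

f(t) = Heaviside(t - 6)*((t - 6)^3)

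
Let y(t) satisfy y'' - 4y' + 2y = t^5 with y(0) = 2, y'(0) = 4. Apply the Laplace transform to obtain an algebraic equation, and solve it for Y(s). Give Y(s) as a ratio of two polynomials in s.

Transform both sides with L{·}.
Using L{y''} = s^2 Y - s·y(0) - y'(0) and L{y'} = sY - y(0), with y(0) = 2, y'(0) = 4, the left side becomes (s^2 - 4*s + 2)Y - (2*s - 4).
The right side is L{t^5} = 120/s^6.
So (s^2 - 4*s + 2)Y = 120/s^6 + (2*s - 4).
Isolate Y and clear denominators.

Y(s) = (2*s^7 - 4*s^6 + 120)/(s^8 - 4*s^7 + 2*s^6)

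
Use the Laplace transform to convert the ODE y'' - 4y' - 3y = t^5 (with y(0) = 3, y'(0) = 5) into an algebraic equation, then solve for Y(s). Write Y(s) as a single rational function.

Y(s) = (3*s^7 - 7*s^6 + 120)/(s^8 - 4*s^7 - 3*s^6)

Transform both sides with L{·}.
The derivative rules (L{y''} = s^2 Y - s·y(0) - y'(0) and L{y'} = sY - y(0), with y(0) = 3, y'(0) = 5) turn the left side into (s^2 - 4*s - 3)Y - (3*s - 7).
The right side is L{t^5} = 120/s^6.
So (s^2 - 4*s - 3)Y = 120/s^6 + (3*s - 7).
Isolate Y and clear denominators.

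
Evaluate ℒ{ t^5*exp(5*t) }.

L{t^5} = 5!/s^6 = 120/s^6.
By the first shifting theorem, multiplying by e^(5t) replaces s with s - 5.

120/(s - 5)^6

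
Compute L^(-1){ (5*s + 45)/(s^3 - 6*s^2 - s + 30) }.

Factor the denominator: s^3 - 6*s^2 - s + 30 = (s - 5)*(s - 3)*(s + 2).
Partial fraction decomposition gives [5/(s - 5)] + [1/(s + 2)] + [-6/(s - 3)].
Invert each term: 5/(s - 5) ↔ 5e^(5t); 1/(s + 2) ↔ e^(-2t); -6/(s - 3) ↔ -6e^(3t).

5*exp(5*t) - 6*exp(3*t) + exp(-2*t)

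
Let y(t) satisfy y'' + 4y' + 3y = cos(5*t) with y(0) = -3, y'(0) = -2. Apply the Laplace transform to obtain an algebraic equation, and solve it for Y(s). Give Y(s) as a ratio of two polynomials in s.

Take the Laplace transform of both sides.
Using L{y''} = s^2 Y - s·y(0) - y'(0) and L{y'} = sY - y(0), with y(0) = -3, y'(0) = -2, the left side becomes (s^2 + 4*s + 3)Y - (-3*s - 14).
The right side is L{cos(5*t)} = s/(s^2 + 25).
So (s^2 + 4*s + 3)Y = s/(s^2 + 25) + (-3*s - 14).
Solve for Y(s) and write it as one ratio of polynomials.

Y(s) = (-3*s^3 - 14*s^2 - 74*s - 350)/(s^4 + 4*s^3 + 28*s^2 + 100*s + 75)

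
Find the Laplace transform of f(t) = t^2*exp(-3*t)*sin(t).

L{sin(t)} = 1/(s^2 + 1).
Multiplying by e^(-3t) shifts s → s + 3, so L{exp(-3*t)*sin(t)} = 1/((s + 3)^2 + 1).
Then apply L{t^2·g(t)} = (-1)^2 d^2/ds^2[G(s)] with G(s) = 1/((s + 3)^2 + 1):
differentiating 2 times and applying the sign gives 2*(3*s^2 + 18*s + 26)/(s^2 + 6*s + 10)^3.

2*(3*s^2 + 18*s + 26)/(s^2 + 6*s + 10)^3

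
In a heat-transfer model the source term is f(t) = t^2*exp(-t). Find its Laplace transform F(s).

F(s) = 2/(s + 1)^3

L{e^(-t)} = 1/(s + 1).
Then apply L{t^2·g(t)} = (-1)^2 d^2/ds^2[G(s)] with G(s) = 1/(s + 1):
differentiating 2 times and applying the sign gives 2/(s + 1)^3.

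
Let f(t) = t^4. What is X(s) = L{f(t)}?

X(s) = 24/s^5

L{t^4} = 4!/s^5 = 24/s^5.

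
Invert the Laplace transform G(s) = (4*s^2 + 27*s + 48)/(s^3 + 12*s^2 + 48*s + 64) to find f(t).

Factor the denominator: s^3 + 12*s^2 + 48*s + 64 = (s + 4)^3.
Partial fraction decomposition gives [4/(s + 4)] + [-5/(s + 4)^2] + [4/(s + 4)^3].
Invert each term: 4/(s + 4) ↔ 4e^(-4t); -5/(s + 4)^2 ↔ -5t·e^(-4t); 4/(s + 4)^3 ↔ (2)t^2·e^(-4t).

f(t) = 2*t^2*exp(-4*t) - 5*t*exp(-4*t) + 4*exp(-4*t)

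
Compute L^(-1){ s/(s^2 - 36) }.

Since L{cosh(6t)} = s/(s^2 - 36), the inverse is cosh(6*t).

cosh(6*t)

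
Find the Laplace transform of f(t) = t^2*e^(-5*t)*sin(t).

2*(3*s^2 + 30*s + 74)/(s^2 + 10*s + 26)^3

L{sin(t)} = 1/(s^2 + 1).
Multiplying by e^(-5t) shifts s → s + 5, so L{e^(-5*t)*sin(t)} = 1/((s + 5)^2 + 1).
Then apply L{t^2·g(t)} = (-1)^2 d^2/ds^2[G(s)] with G(s) = 1/((s + 5)^2 + 1):
differentiating 2 times and applying the sign gives 2*(3*s^2 + 30*s + 74)/(s^2 + 10*s + 26)^3.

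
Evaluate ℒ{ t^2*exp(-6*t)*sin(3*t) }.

L{sin(3t)} = 3/(s^2 + 9).
Multiplying by e^(-6t) shifts s → s + 6, so L{exp(-6*t)*sin(3*t)} = 3/((s + 6)^2 + 9).
Then apply L{t^2·g(t)} = (-1)^2 d^2/ds^2[H(s)] with H(s) = 3/((s + 6)^2 + 9):
differentiating 2 times and applying the sign gives 18*(s^2 + 12*s + 33)/(s^2 + 12*s + 45)^3.

18*(s^2 + 12*s + 33)/(s^2 + 12*s + 45)^3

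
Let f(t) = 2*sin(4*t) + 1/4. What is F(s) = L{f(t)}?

Apply the Laplace transform termwise.
(2)·[L{sin(4t)} = 4/(s^2 + 16)]; L{1/4} = (1/4)/s.

F(s) = 8/(s^2 + 16) + 1/(4*s)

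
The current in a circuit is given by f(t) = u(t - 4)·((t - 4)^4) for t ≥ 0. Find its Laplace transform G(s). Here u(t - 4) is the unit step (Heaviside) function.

G(s) = 24*exp(-4*s)/s^5

By the second shifting theorem, L{u(t - c)·g(t - c)} = e^(-cs)·H(s) with c = 4 and H(s) = L{g(t)}.
L{t^4} = 4!/s^5 = 24/s^5.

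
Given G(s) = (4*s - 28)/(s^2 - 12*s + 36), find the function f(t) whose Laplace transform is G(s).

Factor the denominator: s^2 - 12*s + 36 = (s - 6)^2.
Partial fraction decomposition gives [4/(s - 6)] + [-4/(s - 6)^2].
Invert each term: 4/(s - 6) ↔ 4e^(6t); -4/(s - 6)^2 ↔ -4t·e^(6t).

f(t) = -4*t*exp(6*t) + 4*exp(6*t)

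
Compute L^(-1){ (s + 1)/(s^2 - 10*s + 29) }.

3*exp(5*t)*sin(2*t) + exp(5*t)*cos(2*t)

Complete the square in the denominator: s^2 - 10*s + 29 = (s - 5)^2 + 2^2.
Split the numerator to match: s + 1 = 1·(s - 5) + 3·2.
Invert each term: 1·(s - 5)/((s - 5)^2 + 4) ↔ e^(5t)cos(2t); 3·2/((s - 5)^2 + 4) ↔ 3e^(5t)sin(2t).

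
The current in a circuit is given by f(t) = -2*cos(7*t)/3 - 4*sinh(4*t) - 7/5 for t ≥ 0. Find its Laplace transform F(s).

The transform is linear, so treat each term independently.
(-2/3)·[L{cos(7t)} = s/(s^2 + 49)]; L{-7/5} = (-7/5)/s; (-4)·[L{sinh(4t)} = 4/(s^2 - 16)].

F(s) = -2*s/(3*(s^2 + 49)) - 16/(s^2 - 16) - 7/(5*s)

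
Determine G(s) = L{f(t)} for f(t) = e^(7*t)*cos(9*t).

L{cos(9t)} = s/(s^2 + 81).
By the first shifting theorem, multiplying by e^(7t) replaces s with s - 7.

G(s) = (s - 7)/((s - 7)^2 + 81)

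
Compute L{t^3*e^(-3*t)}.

6/(s + 3)^4

L{t^3} = 3!/s^4 = 6/s^4.
By the first shifting theorem, multiplying by e^(-3t) replaces s with s + 3.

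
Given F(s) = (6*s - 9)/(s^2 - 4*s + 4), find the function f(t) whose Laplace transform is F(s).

f(t) = 3*t*exp(2*t) + 6*exp(2*t)

Factor the denominator: s^2 - 4*s + 4 = (s - 2)^2.
Partial fraction decomposition gives [6/(s - 2)] + [3/(s - 2)^2].
Invert each term: 6/(s - 2) ↔ 6e^(2t); 3/(s - 2)^2 ↔ 3t·e^(2t).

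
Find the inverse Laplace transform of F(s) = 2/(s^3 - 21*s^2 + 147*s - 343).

t^2*exp(7*t)

Rewrite the denominator: s^3 - 21*s^2 + 147*s - 343 = (s - 7)^3.
The form in (s - 7) signals a first-shifting-theorem factor e^(7t).
Since L{t^2} = 2!/s^3 = 2/s^3, the inverse is t^2*exp(7*t).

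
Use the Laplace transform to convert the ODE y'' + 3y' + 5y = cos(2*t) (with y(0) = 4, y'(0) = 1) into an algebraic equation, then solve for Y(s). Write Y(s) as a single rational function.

Apply the Laplace transform to the equation.
With L{y''} = s^2 Y - s·y(0) - y'(0) and L{y'} = sY - y(0), with y(0) = 4, y'(0) = 1: the LHS transforms to (s^2 + 3*s + 5)Y - (4*s + 13).
The right side is L{cos(2*t)} = s/(s^2 + 4).
So (s^2 + 3*s + 5)Y = s/(s^2 + 4) + (4*s + 13).
Divide through and combine into a single rational function.

Y(s) = (4*s^3 + 13*s^2 + 17*s + 52)/(s^4 + 3*s^3 + 9*s^2 + 12*s + 20)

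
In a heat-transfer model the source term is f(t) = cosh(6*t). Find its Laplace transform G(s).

L{cosh(6t)} = s/(s^2 - 36).

G(s) = s/(s^2 - 36)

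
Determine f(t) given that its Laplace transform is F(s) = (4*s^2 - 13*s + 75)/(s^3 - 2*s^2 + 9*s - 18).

f(t) = 5*exp(2*t) - 5*sin(3*t) - cos(3*t)

Factor the denominator: s^3 - 2*s^2 + 9*s - 18 = (s - 2)*(s^2 + 9).
Partial fraction decomposition gives [5/(s - 2)] + [-s/(s^2 + 9)] + [-15/(s^2 + 9)].
Invert each term: 5/(s - 2) ↔ 5e^(2t); -1·s/(s^2 + 9) ↔ -cos(3t); -5·3/(s^2 + 9) ↔ -5sin(3t).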